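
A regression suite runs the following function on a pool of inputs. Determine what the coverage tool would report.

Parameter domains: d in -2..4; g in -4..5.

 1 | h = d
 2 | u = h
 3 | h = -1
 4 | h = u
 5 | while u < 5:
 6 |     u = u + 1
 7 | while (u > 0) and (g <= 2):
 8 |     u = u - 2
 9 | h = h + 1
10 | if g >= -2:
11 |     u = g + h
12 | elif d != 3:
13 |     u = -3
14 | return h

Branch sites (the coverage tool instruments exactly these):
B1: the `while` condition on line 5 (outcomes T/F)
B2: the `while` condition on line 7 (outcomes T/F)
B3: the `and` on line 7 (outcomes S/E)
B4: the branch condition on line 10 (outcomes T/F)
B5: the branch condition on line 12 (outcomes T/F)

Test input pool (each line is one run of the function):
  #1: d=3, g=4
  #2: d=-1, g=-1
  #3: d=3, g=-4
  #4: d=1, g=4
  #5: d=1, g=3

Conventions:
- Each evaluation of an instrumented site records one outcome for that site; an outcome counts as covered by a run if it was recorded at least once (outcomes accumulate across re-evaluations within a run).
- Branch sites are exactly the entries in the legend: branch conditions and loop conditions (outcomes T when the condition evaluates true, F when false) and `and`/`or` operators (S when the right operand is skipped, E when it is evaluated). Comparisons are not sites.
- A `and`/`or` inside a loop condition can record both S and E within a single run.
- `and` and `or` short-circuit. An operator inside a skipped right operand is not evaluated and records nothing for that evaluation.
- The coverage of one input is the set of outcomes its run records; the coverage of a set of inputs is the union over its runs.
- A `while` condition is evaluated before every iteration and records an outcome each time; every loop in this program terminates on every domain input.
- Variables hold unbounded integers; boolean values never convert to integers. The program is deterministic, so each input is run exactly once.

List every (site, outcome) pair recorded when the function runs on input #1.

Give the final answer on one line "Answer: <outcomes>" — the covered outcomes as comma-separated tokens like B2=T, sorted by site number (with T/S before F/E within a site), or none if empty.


Event log for input #1 (d=3, g=4):
  B1->T, B1->T, B1->F, B3->E, B2->F, B4->T
as a set, this run covers: B1=T, B1=F, B2=F, B3=E, B4=T
Answer: B1=T, B1=F, B2=F, B3=E, B4=T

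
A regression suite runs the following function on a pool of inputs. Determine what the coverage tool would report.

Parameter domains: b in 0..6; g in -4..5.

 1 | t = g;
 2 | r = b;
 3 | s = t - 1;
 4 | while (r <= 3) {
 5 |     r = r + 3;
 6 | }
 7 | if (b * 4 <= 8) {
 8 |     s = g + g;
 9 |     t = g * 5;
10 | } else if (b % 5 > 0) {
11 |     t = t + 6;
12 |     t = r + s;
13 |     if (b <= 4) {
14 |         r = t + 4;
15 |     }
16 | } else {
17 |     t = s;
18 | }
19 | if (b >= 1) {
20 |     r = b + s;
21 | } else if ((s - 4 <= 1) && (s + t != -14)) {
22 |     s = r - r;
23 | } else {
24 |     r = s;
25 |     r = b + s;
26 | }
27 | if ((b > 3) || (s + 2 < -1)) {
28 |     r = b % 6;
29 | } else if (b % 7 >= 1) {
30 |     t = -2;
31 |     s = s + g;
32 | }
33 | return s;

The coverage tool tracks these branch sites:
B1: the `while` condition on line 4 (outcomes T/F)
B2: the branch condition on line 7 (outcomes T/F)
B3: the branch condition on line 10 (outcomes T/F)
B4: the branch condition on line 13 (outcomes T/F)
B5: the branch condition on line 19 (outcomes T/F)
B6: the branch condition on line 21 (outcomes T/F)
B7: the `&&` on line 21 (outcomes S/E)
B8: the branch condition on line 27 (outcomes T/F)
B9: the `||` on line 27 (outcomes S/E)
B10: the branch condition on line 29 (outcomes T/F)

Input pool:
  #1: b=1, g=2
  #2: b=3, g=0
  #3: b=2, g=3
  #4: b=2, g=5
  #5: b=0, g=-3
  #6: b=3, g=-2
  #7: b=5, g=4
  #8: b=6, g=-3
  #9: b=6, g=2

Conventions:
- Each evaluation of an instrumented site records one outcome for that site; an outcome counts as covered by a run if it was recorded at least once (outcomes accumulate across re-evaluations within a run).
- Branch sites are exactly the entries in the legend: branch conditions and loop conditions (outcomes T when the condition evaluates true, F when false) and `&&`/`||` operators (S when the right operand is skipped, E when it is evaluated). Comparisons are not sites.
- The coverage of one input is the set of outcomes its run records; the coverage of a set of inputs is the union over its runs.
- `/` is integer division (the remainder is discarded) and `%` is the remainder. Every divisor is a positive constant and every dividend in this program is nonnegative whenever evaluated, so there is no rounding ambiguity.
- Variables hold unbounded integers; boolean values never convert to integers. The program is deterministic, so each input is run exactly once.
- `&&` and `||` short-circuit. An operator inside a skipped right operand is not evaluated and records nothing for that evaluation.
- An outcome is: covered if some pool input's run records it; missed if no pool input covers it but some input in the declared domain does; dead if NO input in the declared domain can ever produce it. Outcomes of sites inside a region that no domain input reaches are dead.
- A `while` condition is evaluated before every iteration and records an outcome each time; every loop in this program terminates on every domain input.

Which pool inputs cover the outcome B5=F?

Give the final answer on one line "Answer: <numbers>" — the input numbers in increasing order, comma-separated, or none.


input #1 (b=1, g=2): does not produce B5=F
input #2 (b=3, g=0): does not produce B5=F
input #3 (b=2, g=3): does not produce B5=F
input #4 (b=2, g=5): does not produce B5=F
input #5 (b=0, g=-3): produces B5=F
input #6 (b=3, g=-2): does not produce B5=F
input #7 (b=5, g=4): does not produce B5=F
input #8 (b=6, g=-3): does not produce B5=F
input #9 (b=6, g=2): does not produce B5=F
Answer: 5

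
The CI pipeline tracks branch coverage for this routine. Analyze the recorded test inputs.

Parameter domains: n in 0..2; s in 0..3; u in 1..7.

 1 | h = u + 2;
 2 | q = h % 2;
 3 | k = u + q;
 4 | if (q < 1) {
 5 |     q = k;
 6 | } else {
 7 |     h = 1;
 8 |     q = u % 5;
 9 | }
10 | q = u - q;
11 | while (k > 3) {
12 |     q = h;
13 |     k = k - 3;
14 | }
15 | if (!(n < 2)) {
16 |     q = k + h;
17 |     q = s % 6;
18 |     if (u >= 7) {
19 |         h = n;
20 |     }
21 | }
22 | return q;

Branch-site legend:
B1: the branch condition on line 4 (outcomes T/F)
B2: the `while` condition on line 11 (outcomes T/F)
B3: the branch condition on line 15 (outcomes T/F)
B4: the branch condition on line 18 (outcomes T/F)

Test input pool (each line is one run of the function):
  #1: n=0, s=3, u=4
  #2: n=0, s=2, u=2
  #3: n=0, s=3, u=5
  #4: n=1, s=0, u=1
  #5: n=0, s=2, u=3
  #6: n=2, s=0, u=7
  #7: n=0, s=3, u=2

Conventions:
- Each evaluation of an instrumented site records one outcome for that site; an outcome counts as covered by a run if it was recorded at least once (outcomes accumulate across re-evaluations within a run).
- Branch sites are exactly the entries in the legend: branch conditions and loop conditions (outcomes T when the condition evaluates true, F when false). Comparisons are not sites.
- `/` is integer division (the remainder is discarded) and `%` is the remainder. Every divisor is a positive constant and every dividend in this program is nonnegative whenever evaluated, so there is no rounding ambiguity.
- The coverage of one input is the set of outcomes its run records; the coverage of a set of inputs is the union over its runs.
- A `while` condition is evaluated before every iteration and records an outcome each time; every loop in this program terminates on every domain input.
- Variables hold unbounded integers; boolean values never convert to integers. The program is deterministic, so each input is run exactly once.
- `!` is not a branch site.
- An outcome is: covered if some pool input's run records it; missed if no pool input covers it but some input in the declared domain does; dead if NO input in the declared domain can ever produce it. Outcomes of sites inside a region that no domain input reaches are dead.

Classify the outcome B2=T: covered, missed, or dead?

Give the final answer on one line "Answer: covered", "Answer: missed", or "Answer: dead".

B2=T is recorded by pool input(s) 1, 3, 5, 6 -> covered

Answer: covered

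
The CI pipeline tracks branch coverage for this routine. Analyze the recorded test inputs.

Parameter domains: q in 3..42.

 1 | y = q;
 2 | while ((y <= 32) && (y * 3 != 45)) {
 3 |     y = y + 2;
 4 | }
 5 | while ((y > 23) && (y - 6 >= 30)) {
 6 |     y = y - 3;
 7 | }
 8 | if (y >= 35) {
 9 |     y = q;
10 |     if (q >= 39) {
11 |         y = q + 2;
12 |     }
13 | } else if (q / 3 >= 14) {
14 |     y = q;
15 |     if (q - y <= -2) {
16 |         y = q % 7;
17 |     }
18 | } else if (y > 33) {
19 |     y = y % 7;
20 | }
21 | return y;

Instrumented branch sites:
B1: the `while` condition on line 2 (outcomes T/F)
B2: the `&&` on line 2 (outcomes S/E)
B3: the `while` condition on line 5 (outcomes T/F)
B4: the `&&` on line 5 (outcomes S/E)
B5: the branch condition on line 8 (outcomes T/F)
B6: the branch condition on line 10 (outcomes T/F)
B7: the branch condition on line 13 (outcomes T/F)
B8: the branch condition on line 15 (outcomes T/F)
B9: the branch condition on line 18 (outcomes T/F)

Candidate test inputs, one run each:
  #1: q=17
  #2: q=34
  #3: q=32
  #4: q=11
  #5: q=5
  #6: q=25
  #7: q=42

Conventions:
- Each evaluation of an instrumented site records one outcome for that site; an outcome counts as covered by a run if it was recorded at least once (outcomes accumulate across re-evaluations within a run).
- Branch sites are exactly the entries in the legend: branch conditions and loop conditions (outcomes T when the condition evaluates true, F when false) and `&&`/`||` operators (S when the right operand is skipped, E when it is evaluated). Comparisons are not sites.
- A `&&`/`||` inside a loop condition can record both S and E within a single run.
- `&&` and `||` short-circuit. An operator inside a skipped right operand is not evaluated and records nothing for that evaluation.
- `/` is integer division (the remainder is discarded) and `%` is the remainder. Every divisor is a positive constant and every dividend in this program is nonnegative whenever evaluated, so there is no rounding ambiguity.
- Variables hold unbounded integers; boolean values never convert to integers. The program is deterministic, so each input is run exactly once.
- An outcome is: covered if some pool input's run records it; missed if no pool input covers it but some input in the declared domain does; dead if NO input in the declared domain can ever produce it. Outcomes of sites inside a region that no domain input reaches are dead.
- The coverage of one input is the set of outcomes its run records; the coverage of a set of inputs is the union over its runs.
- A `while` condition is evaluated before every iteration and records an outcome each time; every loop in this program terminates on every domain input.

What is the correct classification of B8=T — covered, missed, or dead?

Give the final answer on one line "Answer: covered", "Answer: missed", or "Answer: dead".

no pool input records B8=T
checking all 40 inputs in the declared domain: B8=T is never recorded -> dead

Answer: dead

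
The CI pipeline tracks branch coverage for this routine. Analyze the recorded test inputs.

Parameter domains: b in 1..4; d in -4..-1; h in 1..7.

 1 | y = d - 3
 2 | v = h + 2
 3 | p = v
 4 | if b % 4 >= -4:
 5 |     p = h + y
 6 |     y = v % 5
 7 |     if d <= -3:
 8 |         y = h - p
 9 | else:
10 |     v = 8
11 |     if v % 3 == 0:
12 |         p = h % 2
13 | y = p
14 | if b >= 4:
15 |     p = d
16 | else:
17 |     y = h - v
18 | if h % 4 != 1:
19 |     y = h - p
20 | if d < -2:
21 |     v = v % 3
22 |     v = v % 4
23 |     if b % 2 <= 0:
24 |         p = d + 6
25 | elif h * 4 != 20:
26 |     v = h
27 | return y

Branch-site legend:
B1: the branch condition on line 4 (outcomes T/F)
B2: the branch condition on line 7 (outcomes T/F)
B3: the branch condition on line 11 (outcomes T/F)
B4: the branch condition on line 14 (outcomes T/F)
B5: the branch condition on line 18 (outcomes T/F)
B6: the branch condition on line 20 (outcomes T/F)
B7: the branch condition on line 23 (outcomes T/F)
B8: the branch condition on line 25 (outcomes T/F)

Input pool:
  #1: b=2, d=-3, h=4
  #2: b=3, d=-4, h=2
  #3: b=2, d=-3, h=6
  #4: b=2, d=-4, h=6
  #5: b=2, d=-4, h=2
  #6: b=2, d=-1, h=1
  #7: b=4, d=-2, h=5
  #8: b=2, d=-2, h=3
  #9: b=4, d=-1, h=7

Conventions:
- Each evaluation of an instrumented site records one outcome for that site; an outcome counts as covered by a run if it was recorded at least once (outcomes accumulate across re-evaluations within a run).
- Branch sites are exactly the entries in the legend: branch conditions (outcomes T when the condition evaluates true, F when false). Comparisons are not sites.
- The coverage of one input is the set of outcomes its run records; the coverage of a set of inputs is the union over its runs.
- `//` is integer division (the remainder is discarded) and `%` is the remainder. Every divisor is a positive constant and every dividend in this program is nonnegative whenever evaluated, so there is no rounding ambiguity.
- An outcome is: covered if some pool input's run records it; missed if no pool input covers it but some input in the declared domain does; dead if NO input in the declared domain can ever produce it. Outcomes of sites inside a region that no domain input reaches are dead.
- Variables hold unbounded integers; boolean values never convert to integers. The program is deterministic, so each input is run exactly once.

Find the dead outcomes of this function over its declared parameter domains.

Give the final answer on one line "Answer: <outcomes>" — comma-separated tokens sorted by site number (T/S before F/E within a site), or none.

checking every outcome against all 112 domain inputs:
  B1=F: never recorded by any domain input -> dead
  B3=T: never recorded by any domain input -> dead
  B3=F: never recorded by any domain input -> dead
  reachable outcomes have witnesses, e.g. B1=T (e.g. b=1, d=-4, h=1), B2=T (e.g. b=1, d=-4, h=1), B2=F (e.g. b=1, d=-2, h=1), B4=T (e.g. b=4, d=-4, h=1)

Answer: B1=F, B3=T, B3=F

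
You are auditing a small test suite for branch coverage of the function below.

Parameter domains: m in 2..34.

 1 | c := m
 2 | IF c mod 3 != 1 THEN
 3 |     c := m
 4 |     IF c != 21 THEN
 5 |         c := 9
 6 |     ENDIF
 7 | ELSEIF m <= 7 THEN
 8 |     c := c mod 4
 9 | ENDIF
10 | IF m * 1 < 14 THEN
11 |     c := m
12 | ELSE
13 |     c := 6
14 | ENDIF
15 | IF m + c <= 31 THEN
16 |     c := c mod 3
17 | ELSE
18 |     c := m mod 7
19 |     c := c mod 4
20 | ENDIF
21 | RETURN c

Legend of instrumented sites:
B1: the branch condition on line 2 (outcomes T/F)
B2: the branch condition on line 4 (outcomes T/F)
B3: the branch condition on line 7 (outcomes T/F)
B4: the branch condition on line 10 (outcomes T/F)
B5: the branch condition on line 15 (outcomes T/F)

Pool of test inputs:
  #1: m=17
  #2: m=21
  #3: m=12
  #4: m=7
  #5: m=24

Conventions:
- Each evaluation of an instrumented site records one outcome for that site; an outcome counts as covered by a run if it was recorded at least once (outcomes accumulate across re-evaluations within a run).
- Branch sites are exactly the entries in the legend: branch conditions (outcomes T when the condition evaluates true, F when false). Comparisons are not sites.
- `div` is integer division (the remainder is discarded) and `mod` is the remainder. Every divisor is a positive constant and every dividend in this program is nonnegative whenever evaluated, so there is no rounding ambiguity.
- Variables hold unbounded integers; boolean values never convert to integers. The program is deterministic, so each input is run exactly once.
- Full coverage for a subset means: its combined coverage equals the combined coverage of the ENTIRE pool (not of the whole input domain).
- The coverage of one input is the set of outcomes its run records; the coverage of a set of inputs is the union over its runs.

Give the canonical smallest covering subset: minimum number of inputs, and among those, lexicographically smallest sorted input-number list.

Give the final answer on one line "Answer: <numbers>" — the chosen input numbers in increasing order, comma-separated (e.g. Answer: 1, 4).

#1 (m=17) -> B1->T, B2->T, B4->F, B5->T; covered: B1=T, B2=T, B4=F, B5=T
#2 (m=21) -> B1->T, B2->F, B4->F, B5->T; covered: B1=T, B2=F, B4=F, B5=T
#3 (m=12) -> B1->T, B2->T, B4->T, B5->T; covered: B1=T, B2=T, B4=T, B5=T
#4 (m=7) -> B1->F, B3->T, B4->T, B5->T; covered: B1=F, B3=T, B4=T, B5=T
#5 (m=24) -> B1->T, B2->T, B4->F, B5->T; covered: B1=T, B2=T, B4=F, B5=T
together the pool reaches 8 outcomes: B1=T, B1=F, B2=T, B2=F, B3=T, B4=T, B4=F, B5=T
every size-1 subset falls short of the 8 outcomes (best: 4/8)
every size-2 subset falls short of the 8 outcomes (best: 7/8)
inputs {1, 2, 4} (size 3) cover everything; no size-3 subset with a lexicographically smaller index list covers all 8

Answer: 1, 2, 4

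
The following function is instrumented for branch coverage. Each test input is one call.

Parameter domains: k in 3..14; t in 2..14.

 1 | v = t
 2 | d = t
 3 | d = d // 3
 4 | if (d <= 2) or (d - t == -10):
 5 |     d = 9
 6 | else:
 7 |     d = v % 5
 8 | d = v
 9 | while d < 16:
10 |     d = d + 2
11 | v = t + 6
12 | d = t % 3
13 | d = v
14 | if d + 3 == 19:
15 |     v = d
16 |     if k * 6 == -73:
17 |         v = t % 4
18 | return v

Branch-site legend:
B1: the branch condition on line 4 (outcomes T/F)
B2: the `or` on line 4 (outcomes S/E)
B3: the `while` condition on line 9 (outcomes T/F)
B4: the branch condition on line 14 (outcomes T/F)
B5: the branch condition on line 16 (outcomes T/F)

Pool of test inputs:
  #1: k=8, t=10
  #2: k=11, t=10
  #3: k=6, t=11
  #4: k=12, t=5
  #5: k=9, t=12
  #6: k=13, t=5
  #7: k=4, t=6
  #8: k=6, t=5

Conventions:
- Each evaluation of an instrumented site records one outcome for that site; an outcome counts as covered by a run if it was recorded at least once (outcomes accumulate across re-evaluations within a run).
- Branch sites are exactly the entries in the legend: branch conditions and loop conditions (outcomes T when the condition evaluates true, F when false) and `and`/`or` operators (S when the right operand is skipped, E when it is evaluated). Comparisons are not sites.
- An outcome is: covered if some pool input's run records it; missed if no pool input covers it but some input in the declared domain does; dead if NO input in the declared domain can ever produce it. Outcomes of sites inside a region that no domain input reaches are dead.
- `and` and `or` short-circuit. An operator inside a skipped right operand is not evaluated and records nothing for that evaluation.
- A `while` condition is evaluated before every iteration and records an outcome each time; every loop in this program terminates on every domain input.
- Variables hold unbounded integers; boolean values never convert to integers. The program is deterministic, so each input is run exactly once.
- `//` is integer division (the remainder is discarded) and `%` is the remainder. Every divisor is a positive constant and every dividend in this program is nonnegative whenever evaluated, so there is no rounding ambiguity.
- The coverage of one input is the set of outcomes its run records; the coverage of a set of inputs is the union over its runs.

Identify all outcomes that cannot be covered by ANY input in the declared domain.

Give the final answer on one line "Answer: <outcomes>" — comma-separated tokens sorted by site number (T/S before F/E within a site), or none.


exhaustive pass over the 156-input domain:
  B5=T: zero occurrences over every domain input -> dead
  reachable outcomes have witnesses, e.g. B1=T (e.g. k=3, t=2), B1=F (e.g. k=3, t=9), B2=S (e.g. k=3, t=2), B2=E (e.g. k=3, t=9)
Answer: B5=T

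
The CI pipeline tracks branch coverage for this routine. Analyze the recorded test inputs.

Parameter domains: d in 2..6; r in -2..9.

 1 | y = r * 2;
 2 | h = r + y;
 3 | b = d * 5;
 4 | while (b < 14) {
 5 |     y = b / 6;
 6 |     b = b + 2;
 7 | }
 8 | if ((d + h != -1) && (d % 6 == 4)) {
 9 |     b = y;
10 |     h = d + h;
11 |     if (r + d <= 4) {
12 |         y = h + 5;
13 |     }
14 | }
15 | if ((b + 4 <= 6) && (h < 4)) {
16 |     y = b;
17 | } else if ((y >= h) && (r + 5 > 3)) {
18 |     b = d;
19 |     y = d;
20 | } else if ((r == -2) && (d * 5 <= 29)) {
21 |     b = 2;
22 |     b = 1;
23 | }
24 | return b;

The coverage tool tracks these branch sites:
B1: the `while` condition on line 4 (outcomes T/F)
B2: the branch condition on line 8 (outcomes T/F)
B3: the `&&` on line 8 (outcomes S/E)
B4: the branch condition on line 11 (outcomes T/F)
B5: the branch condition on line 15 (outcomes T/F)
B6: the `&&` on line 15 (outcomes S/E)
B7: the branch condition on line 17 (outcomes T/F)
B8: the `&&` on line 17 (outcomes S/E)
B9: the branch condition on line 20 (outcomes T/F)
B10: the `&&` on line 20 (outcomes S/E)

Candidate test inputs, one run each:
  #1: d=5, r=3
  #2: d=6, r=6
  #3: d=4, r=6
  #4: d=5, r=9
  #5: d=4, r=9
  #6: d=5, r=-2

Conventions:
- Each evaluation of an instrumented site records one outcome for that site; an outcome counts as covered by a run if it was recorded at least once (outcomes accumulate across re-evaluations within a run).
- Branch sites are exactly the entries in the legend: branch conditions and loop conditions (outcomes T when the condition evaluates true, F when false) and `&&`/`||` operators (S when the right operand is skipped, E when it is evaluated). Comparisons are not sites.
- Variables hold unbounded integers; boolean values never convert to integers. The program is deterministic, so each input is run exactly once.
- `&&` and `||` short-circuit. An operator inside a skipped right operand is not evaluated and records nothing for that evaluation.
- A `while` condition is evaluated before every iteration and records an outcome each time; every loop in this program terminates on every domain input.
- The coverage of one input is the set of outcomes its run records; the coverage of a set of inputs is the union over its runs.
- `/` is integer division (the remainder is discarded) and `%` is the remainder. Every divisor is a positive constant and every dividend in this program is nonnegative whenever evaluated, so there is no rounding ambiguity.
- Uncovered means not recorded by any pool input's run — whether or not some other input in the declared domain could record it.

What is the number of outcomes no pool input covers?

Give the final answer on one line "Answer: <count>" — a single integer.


#1 (d=5, r=3) -> B1->F, B3->E, B2->F, B6->S, B5->F, B8->S, B7->F, B10->S, B9->F; covered: B1=F, B2=F, B3=E, B5=F, B6=S, B7=F, B8=S, B9=F, B10=S
#2 (d=6, r=6) -> B1->F, B3->E, B2->F, B6->S, B5->F, B8->S, B7->F, B10->S, B9->F; covered: B1=F, B2=F, B3=E, B5=F, B6=S, B7=F, B8=S, B9=F, B10=S
#3 (d=4, r=6) -> B1->F, B3->E, B2->T, B4->F, B6->S, B5->F, B8->S, B7->F, B10->S, B9->F; covered: B1=F, B2=T, B3=E, B4=F, B5=F, B6=S, B7=F, B8=S, B9=F, B10=S
#4 (d=5, r=9) -> B1->F, B3->E, B2->F, B6->S, B5->F, B8->S, B7->F, B10->S, B9->F; covered: B1=F, B2=F, B3=E, B5=F, B6=S, B7=F, B8=S, B9=F, B10=S
#5 (d=4, r=9) -> B1->F, B3->E, B2->T, B4->F, B6->S, B5->F, B8->S, B7->F, B10->S, B9->F; covered: B1=F, B2=T, B3=E, B4=F, B5=F, B6=S, B7=F, B8=S, B9=F, B10=S
#6 (d=5, r=-2) -> B1->F, B3->S, B2->F, B6->S, B5->F, B8->E, B7->F, B10->E, B9->T; covered: B1=F, B2=F, B3=S, B5=F, B6=S, B7=F, B8=E, B9=T, B10=E
union over the pool: B1=F, B2=T, B2=F, B3=S, B3=E, B4=F, B5=F, B6=S, B7=F, B8=S, B8=E, B9=T, B9=F, B10=S, B10=E
uncovered (5 of 20): B1=T, B4=T, B5=T, B6=E, B7=T
Answer: 5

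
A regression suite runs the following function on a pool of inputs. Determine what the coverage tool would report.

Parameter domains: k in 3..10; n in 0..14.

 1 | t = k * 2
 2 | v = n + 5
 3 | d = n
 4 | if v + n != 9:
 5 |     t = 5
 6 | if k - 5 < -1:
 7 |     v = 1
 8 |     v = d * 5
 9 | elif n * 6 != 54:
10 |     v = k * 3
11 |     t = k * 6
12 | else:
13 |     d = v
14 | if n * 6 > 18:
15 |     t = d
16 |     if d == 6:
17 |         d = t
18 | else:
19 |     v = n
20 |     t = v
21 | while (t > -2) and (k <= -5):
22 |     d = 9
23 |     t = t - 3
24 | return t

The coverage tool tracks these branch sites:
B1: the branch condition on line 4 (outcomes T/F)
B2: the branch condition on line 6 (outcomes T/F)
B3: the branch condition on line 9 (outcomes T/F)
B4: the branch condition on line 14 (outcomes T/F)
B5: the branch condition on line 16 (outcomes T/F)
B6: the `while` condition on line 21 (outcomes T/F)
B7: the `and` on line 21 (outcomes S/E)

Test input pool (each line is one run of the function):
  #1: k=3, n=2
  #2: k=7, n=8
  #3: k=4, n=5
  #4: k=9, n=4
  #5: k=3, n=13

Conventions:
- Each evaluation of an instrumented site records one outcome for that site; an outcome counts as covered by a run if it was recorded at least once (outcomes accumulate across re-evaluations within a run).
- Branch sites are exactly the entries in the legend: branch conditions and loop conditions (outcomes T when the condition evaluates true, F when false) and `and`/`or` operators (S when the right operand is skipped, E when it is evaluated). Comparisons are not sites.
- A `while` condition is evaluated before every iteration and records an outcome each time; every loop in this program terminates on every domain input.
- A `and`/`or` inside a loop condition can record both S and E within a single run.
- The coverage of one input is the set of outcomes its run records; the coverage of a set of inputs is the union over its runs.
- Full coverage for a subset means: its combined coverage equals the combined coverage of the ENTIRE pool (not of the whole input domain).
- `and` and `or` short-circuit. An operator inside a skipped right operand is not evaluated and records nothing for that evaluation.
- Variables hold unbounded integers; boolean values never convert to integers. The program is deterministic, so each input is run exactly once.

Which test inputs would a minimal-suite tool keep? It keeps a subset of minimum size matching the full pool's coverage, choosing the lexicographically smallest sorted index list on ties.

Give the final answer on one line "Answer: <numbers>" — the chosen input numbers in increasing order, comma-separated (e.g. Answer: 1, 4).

test 1 (k=3, n=2) fires B1->F, B2->T, B4->F, B7->E, B6->F; hits B1=F, B2=T, B4=F, B6=F, B7=E
test 2 (k=7, n=8) fires B1->T, B2->F, B3->T, B4->T, B5->F, B7->E, B6->F; hits B1=T, B2=F, B3=T, B4=T, B5=F, B6=F, B7=E
test 3 (k=4, n=5) fires B1->T, B2->F, B3->T, B4->T, B5->F, B7->E, B6->F; hits B1=T, B2=F, B3=T, B4=T, B5=F, B6=F, B7=E
test 4 (k=9, n=4) fires B1->T, B2->F, B3->T, B4->T, B5->F, B7->E, B6->F; hits B1=T, B2=F, B3=T, B4=T, B5=F, B6=F, B7=E
test 5 (k=3, n=13) fires B1->T, B2->T, B4->T, B5->F, B7->E, B6->F; hits B1=T, B2=T, B4=T, B5=F, B6=F, B7=E
the full pool covers 10 outcomes: B1=T, B1=F, B2=T, B2=F, B3=T, B4=T, B4=F, B5=F, B6=F, B7=E
size 1 is not enough: best union over all size-1 subsets is 7/10
the canonical winner is {1, 2}: size 2, full 10-outcome coverage, earliest index list among size-2 covers

Answer: 1, 2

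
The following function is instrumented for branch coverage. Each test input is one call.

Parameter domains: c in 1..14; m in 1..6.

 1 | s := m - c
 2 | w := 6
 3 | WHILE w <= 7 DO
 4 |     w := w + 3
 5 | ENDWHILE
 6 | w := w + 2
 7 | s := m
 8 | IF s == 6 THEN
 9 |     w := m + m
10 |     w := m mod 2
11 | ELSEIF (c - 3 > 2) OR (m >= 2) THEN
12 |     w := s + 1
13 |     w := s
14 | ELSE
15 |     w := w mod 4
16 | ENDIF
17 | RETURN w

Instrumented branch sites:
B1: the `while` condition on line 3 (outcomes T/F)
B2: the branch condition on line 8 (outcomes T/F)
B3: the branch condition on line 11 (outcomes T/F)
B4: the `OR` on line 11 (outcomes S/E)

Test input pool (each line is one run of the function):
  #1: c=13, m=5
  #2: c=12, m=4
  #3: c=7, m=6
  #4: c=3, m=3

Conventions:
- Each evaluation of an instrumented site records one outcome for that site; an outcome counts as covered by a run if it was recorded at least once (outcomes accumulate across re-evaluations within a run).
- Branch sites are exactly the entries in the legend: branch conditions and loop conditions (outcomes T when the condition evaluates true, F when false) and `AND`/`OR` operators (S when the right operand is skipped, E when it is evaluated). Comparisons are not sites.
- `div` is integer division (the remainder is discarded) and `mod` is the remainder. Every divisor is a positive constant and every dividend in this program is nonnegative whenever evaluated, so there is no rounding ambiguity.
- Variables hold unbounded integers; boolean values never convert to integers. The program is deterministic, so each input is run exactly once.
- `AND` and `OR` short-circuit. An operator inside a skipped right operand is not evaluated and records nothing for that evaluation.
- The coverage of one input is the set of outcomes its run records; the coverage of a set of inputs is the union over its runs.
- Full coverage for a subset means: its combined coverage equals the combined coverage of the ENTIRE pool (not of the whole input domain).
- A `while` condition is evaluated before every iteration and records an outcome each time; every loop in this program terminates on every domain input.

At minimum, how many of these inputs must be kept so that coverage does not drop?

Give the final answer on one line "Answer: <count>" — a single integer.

#1 (c=13, m=5) -> covered: B1=T, B1=F, B2=F, B3=T, B4=S
#2 (c=12, m=4) -> covered: B1=T, B1=F, B2=F, B3=T, B4=S
#3 (c=7, m=6) -> covered: B1=T, B1=F, B2=T
#4 (c=3, m=3) -> covered: B1=T, B1=F, B2=F, B3=T, B4=E
pool-wide coverage (7 outcomes): B1=T, B1=F, B2=T, B2=F, B3=T, B4=S, B4=E
size 1 is not enough: best union over all size-1 subsets is 5/7
size 2 is not enough: best union over all size-2 subsets is 6/7
inputs {1, 3, 4} (size 3) cover everything; no size-3 subset with a lexicographically smaller index list covers all 7

Answer: 3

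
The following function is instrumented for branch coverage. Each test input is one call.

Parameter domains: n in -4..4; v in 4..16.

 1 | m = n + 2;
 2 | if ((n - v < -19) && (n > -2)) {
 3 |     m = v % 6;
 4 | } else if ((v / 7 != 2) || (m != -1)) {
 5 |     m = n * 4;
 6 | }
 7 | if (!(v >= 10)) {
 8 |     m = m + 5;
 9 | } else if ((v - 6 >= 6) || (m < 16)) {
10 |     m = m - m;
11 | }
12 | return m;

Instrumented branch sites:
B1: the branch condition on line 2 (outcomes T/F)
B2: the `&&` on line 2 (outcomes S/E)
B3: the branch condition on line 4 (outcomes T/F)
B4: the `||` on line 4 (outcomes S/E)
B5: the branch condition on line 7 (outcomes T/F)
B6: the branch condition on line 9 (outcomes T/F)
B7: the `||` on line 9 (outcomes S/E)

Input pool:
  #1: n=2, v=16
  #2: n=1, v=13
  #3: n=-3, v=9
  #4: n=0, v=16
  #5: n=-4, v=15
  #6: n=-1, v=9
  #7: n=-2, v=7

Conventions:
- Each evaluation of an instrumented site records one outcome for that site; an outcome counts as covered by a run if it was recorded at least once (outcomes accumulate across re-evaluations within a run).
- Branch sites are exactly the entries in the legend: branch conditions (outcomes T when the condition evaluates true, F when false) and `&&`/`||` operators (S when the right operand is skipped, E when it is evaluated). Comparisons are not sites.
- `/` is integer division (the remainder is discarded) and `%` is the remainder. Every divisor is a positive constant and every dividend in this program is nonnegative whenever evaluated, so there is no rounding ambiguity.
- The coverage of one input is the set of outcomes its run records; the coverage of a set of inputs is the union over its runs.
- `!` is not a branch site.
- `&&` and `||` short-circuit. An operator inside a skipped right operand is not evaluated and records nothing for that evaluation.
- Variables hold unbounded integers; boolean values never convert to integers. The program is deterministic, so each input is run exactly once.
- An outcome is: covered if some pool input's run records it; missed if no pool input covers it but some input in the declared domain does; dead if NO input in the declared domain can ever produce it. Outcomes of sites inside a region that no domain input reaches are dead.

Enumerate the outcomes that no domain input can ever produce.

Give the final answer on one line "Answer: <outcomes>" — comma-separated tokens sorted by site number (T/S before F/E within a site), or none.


checking every outcome against all 117 domain inputs:
  B1=T: unreachable across the whole domain -> dead
  reachable outcomes have witnesses, e.g. B1=F (e.g. n=-4, v=4), B2=S (e.g. n=-4, v=4), B2=E (e.g. n=-4, v=16), B3=T (e.g. n=-4, v=4)
Answer: B1=T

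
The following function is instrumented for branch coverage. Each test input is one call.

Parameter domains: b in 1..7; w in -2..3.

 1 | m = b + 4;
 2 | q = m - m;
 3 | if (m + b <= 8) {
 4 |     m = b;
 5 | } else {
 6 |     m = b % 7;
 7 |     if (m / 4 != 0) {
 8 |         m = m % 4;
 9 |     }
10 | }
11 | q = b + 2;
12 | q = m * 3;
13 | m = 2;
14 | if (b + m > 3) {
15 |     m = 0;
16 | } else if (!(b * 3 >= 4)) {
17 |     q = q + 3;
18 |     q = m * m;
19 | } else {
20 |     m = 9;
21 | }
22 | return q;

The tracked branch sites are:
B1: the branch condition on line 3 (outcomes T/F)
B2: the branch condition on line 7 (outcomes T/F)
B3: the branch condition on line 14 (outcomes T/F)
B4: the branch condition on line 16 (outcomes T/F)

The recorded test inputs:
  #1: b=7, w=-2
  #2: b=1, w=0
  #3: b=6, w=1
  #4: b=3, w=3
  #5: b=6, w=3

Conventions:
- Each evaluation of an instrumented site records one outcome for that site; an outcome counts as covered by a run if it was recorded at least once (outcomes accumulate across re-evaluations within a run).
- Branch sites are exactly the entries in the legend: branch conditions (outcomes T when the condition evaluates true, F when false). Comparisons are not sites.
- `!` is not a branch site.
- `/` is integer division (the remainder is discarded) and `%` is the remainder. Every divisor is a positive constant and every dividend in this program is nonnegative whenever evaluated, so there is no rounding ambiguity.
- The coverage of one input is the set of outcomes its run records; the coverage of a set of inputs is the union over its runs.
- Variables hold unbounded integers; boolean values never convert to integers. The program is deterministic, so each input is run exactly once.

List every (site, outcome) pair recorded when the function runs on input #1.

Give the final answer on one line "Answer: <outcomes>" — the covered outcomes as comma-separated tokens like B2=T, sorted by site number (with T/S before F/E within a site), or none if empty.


Running input #1 (b=7, w=-2), event by event:
  B1->F, B2->F, B3->T
distinct outcomes covered: B1=F, B2=F, B3=T
Answer: B1=F, B2=F, B3=T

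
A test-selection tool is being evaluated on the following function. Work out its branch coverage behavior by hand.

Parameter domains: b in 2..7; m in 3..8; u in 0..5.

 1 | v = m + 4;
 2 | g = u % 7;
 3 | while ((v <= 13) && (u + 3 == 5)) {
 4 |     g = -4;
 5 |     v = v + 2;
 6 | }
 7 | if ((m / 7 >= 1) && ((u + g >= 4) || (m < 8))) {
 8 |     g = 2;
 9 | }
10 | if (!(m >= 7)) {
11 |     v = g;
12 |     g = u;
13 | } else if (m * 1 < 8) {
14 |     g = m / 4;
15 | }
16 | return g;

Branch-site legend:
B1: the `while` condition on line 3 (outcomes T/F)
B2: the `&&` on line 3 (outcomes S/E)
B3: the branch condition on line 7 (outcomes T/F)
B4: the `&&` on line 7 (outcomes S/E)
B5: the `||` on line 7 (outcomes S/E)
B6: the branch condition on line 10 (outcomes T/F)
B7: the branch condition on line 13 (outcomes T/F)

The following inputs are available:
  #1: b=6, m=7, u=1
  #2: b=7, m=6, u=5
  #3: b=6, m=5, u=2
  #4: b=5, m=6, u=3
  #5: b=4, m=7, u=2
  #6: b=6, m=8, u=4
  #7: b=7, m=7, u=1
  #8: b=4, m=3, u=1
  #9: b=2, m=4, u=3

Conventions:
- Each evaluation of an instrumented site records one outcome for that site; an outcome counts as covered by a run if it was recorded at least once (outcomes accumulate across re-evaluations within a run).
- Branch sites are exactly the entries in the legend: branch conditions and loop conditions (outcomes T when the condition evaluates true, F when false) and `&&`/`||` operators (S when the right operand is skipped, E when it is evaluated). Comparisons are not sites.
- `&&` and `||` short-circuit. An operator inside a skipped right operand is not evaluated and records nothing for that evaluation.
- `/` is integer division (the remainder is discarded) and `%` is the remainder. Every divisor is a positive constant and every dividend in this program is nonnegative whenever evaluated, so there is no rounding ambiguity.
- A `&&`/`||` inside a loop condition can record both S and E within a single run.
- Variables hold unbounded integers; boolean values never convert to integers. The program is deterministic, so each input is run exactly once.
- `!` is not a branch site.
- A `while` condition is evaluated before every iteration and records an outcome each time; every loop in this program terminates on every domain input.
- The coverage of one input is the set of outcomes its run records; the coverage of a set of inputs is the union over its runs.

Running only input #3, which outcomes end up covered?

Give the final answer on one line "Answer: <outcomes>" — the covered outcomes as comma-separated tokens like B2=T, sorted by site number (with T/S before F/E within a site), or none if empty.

Simulating input #3 (b=6, m=5, u=2) step by step:
  B2->E, B1->T, B2->E, B1->T, B2->E, B1->T, B2->S, B1->F, B4->S, B3->F
  B6->T
as a set, this run covers: B1=T, B1=F, B2=S, B2=E, B3=F, B4=S, B6=T

Answer: B1=T, B1=F, B2=S, B2=E, B3=F, B4=S, B6=T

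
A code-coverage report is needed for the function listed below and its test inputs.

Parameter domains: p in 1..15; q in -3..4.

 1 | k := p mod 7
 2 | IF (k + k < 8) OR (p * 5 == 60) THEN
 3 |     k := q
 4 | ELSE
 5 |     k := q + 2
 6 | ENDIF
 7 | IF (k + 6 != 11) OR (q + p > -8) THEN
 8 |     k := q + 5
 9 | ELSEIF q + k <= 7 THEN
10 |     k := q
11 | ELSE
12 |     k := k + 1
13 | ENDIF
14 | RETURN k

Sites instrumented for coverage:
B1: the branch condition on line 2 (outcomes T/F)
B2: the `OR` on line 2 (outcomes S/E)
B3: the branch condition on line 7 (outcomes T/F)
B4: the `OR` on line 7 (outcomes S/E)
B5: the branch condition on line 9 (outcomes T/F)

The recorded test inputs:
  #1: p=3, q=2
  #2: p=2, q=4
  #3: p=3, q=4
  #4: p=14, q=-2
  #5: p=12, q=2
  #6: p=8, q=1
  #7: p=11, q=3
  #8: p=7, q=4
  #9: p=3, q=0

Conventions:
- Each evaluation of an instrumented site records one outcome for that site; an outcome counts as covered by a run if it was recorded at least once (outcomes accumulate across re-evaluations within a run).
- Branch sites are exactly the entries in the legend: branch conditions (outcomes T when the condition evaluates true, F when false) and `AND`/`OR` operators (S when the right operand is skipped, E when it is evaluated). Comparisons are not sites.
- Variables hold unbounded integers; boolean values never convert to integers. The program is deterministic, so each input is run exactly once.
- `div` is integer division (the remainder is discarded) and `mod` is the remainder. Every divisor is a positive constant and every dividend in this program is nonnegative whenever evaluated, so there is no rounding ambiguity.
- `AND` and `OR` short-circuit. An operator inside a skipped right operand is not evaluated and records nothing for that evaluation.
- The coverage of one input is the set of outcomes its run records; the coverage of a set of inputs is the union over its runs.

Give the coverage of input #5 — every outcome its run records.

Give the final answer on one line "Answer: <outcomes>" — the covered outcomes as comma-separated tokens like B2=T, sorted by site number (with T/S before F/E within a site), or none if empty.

Event log for input #5 (p=12, q=2):
  B2->E, B1->T, B4->S, B3->T
collecting distinct outcomes: B1=T, B2=E, B3=T, B4=S

Answer: B1=T, B2=E, B3=T, B4=S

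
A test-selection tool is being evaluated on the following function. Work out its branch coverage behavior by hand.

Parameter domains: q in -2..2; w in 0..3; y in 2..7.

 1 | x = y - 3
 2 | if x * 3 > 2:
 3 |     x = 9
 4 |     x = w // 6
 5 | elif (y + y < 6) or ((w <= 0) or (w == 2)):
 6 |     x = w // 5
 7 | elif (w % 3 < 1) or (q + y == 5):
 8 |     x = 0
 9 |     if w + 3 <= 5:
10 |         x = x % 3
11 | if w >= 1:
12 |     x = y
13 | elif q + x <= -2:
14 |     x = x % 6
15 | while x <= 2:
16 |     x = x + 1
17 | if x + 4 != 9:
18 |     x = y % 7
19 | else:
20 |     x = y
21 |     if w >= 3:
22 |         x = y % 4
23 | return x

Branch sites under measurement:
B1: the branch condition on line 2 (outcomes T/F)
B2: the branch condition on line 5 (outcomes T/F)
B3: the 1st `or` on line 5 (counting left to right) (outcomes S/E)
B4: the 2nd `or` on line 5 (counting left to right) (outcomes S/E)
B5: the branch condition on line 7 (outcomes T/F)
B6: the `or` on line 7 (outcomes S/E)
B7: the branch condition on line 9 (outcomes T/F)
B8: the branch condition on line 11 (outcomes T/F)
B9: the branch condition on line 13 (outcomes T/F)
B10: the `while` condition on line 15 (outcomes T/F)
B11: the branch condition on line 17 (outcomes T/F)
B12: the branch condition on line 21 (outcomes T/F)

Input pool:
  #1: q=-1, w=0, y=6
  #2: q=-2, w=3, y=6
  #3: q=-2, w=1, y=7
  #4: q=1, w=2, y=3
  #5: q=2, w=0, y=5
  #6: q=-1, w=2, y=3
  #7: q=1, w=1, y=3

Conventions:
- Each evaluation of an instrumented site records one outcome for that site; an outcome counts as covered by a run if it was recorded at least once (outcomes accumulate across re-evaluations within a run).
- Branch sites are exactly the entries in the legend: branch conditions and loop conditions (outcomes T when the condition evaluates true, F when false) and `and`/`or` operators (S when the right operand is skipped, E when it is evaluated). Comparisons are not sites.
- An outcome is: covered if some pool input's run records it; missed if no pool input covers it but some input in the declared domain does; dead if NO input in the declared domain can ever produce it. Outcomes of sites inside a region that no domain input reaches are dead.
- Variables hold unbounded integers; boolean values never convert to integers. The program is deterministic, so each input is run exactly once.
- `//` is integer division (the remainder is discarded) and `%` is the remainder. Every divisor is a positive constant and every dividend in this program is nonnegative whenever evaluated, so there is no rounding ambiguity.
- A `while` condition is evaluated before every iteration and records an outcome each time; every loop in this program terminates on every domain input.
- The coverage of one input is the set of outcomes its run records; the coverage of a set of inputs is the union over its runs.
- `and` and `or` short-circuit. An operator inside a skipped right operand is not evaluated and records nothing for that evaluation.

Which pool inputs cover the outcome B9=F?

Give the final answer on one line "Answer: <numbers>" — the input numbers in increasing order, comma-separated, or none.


input #1 (q=-1, w=0, y=6): hits B9=F
input #2 (q=-2, w=3, y=6): never hits B9=F
input #3 (q=-2, w=1, y=7): never hits B9=F
input #4 (q=1, w=2, y=3): never hits B9=F
input #5 (q=2, w=0, y=5): hits B9=F
input #6 (q=-1, w=2, y=3): never hits B9=F
input #7 (q=1, w=1, y=3): never hits B9=F
Answer: 1, 5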